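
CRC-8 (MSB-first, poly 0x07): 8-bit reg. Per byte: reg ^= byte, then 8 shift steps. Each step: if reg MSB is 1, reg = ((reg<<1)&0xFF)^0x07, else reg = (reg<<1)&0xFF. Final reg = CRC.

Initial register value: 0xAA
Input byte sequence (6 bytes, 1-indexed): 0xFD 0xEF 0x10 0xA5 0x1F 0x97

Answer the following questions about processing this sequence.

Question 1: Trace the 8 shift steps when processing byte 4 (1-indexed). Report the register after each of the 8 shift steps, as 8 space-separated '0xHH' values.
Answer: 0xCE 0x9B 0x31 0x62 0xC4 0x8F 0x19 0x32

Derivation:
After byte 1 (0xFD): reg=0xA2
After byte 2 (0xEF): reg=0xE4
After byte 3 (0x10): reg=0xC2
Register before byte 4: 0xC2
After XOR with byte 0xA5: 0x67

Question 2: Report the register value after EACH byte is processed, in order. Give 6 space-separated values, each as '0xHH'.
0xA2 0xE4 0xC2 0x32 0xC3 0xAB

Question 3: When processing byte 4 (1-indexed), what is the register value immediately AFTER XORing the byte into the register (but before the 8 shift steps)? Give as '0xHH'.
Answer: 0x67

Derivation:
Register before byte 4: 0xC2
Byte 4: 0xA5
0xC2 XOR 0xA5 = 0x67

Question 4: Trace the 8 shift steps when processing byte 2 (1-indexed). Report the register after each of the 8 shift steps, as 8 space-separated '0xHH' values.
After byte 1 (0xFD): reg=0xA2
Register before byte 2: 0xA2
After XOR with byte 0xEF: 0x4D

Answer: 0x9A 0x33 0x66 0xCC 0x9F 0x39 0x72 0xE4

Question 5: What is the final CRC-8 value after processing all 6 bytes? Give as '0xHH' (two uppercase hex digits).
After byte 1 (0xFD): reg=0xA2
After byte 2 (0xEF): reg=0xE4
After byte 3 (0x10): reg=0xC2
After byte 4 (0xA5): reg=0x32
After byte 5 (0x1F): reg=0xC3
After byte 6 (0x97): reg=0xAB

Answer: 0xAB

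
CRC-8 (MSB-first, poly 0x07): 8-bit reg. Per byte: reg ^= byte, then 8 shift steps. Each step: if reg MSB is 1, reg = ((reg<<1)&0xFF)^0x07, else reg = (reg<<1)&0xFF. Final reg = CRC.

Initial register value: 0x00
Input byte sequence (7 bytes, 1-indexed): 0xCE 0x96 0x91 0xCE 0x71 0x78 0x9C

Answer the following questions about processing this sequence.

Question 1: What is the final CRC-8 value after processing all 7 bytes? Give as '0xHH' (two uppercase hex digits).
Answer: 0x1F

Derivation:
After byte 1 (0xCE): reg=0x64
After byte 2 (0x96): reg=0xD0
After byte 3 (0x91): reg=0xC0
After byte 4 (0xCE): reg=0x2A
After byte 5 (0x71): reg=0x86
After byte 6 (0x78): reg=0xF4
After byte 7 (0x9C): reg=0x1F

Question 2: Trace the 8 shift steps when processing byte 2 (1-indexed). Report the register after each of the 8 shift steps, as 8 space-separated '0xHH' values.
Answer: 0xE3 0xC1 0x85 0x0D 0x1A 0x34 0x68 0xD0

Derivation:
After byte 1 (0xCE): reg=0x64
Register before byte 2: 0x64
After XOR with byte 0x96: 0xF2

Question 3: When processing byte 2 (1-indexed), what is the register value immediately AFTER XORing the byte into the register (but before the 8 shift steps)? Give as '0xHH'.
Answer: 0xF2

Derivation:
Register before byte 2: 0x64
Byte 2: 0x96
0x64 XOR 0x96 = 0xF2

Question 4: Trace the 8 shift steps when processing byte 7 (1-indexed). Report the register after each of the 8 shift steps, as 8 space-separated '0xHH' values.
Answer: 0xD0 0xA7 0x49 0x92 0x23 0x46 0x8C 0x1F

Derivation:
After byte 1 (0xCE): reg=0x64
After byte 2 (0x96): reg=0xD0
After byte 3 (0x91): reg=0xC0
After byte 4 (0xCE): reg=0x2A
After byte 5 (0x71): reg=0x86
After byte 6 (0x78): reg=0xF4
Register before byte 7: 0xF4
After XOR with byte 0x9C: 0x68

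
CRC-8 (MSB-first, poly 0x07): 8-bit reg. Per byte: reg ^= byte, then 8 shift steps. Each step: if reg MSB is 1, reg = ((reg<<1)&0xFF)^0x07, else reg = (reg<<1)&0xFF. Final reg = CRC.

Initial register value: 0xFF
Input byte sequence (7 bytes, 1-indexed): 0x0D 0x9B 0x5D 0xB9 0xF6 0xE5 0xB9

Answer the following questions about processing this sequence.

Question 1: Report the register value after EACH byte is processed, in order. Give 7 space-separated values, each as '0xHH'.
0xD0 0xF6 0x58 0xA9 0x9A 0x7A 0x47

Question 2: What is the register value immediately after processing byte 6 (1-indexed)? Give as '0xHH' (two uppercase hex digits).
Answer: 0x7A

Derivation:
After byte 1 (0x0D): reg=0xD0
After byte 2 (0x9B): reg=0xF6
After byte 3 (0x5D): reg=0x58
After byte 4 (0xB9): reg=0xA9
After byte 5 (0xF6): reg=0x9A
After byte 6 (0xE5): reg=0x7A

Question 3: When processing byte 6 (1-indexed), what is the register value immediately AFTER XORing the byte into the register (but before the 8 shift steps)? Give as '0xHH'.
Answer: 0x7F

Derivation:
Register before byte 6: 0x9A
Byte 6: 0xE5
0x9A XOR 0xE5 = 0x7F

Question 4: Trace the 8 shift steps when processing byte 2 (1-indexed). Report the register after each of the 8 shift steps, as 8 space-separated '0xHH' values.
Answer: 0x96 0x2B 0x56 0xAC 0x5F 0xBE 0x7B 0xF6

Derivation:
After byte 1 (0x0D): reg=0xD0
Register before byte 2: 0xD0
After XOR with byte 0x9B: 0x4B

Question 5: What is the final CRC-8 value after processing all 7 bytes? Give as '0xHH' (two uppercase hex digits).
Answer: 0x47

Derivation:
After byte 1 (0x0D): reg=0xD0
After byte 2 (0x9B): reg=0xF6
After byte 3 (0x5D): reg=0x58
After byte 4 (0xB9): reg=0xA9
After byte 5 (0xF6): reg=0x9A
After byte 6 (0xE5): reg=0x7A
After byte 7 (0xB9): reg=0x47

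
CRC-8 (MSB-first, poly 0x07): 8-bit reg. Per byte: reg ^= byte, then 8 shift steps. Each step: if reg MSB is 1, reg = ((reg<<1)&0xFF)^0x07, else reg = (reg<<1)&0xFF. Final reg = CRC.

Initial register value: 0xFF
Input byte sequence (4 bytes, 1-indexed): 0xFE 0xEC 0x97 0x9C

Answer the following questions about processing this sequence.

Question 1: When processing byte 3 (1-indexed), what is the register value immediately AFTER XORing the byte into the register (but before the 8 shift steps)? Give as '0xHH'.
Answer: 0x08

Derivation:
Register before byte 3: 0x9F
Byte 3: 0x97
0x9F XOR 0x97 = 0x08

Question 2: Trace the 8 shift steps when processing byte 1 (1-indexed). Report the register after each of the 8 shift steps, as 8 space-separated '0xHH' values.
Answer: 0x02 0x04 0x08 0x10 0x20 0x40 0x80 0x07

Derivation:
Register before byte 1: 0xFF
After XOR with byte 0xFE: 0x01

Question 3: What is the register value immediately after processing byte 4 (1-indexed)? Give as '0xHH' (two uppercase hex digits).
Answer: 0x75

Derivation:
After byte 1 (0xFE): reg=0x07
After byte 2 (0xEC): reg=0x9F
After byte 3 (0x97): reg=0x38
After byte 4 (0x9C): reg=0x75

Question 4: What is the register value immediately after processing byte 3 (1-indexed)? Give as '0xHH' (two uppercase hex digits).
After byte 1 (0xFE): reg=0x07
After byte 2 (0xEC): reg=0x9F
After byte 3 (0x97): reg=0x38

Answer: 0x38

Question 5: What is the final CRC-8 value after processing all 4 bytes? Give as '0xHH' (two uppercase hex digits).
Answer: 0x75

Derivation:
After byte 1 (0xFE): reg=0x07
After byte 2 (0xEC): reg=0x9F
After byte 3 (0x97): reg=0x38
After byte 4 (0x9C): reg=0x75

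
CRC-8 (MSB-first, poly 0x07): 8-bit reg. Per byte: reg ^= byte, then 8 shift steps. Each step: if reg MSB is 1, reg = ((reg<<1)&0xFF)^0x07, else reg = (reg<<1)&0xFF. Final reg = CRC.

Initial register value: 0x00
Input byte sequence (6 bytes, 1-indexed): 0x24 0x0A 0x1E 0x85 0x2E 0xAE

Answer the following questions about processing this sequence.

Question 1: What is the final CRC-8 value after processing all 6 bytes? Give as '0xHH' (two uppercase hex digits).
After byte 1 (0x24): reg=0xFC
After byte 2 (0x0A): reg=0xCC
After byte 3 (0x1E): reg=0x30
After byte 4 (0x85): reg=0x02
After byte 5 (0x2E): reg=0xC4
After byte 6 (0xAE): reg=0x11

Answer: 0x11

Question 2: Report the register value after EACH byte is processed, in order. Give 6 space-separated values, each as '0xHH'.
0xFC 0xCC 0x30 0x02 0xC4 0x11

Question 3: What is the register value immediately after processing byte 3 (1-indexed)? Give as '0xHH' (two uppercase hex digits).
Answer: 0x30

Derivation:
After byte 1 (0x24): reg=0xFC
After byte 2 (0x0A): reg=0xCC
After byte 3 (0x1E): reg=0x30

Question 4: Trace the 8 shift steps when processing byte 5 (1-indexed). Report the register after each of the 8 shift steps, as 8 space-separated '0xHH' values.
Answer: 0x58 0xB0 0x67 0xCE 0x9B 0x31 0x62 0xC4

Derivation:
After byte 1 (0x24): reg=0xFC
After byte 2 (0x0A): reg=0xCC
After byte 3 (0x1E): reg=0x30
After byte 4 (0x85): reg=0x02
Register before byte 5: 0x02
After XOR with byte 0x2E: 0x2C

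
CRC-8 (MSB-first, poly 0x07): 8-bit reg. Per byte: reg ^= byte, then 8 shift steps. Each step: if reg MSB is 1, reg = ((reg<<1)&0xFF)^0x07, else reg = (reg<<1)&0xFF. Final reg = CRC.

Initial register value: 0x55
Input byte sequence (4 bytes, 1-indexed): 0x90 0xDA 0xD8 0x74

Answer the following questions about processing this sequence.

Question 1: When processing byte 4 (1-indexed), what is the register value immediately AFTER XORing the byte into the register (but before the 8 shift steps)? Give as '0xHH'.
Answer: 0x07

Derivation:
Register before byte 4: 0x73
Byte 4: 0x74
0x73 XOR 0x74 = 0x07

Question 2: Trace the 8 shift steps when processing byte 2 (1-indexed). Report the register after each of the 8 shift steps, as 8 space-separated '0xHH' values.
Answer: 0x19 0x32 0x64 0xC8 0x97 0x29 0x52 0xA4

Derivation:
After byte 1 (0x90): reg=0x55
Register before byte 2: 0x55
After XOR with byte 0xDA: 0x8F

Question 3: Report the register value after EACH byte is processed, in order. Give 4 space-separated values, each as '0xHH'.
0x55 0xA4 0x73 0x15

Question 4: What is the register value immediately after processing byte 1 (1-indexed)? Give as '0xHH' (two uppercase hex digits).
Answer: 0x55

Derivation:
After byte 1 (0x90): reg=0x55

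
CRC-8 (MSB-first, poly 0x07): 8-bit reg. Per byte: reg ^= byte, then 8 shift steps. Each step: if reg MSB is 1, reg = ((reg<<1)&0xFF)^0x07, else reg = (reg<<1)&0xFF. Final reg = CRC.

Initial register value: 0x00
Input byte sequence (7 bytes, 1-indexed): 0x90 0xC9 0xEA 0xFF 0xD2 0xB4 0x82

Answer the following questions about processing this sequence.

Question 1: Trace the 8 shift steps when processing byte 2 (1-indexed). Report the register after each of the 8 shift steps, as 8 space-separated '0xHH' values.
Answer: 0x60 0xC0 0x87 0x09 0x12 0x24 0x48 0x90

Derivation:
After byte 1 (0x90): reg=0xF9
Register before byte 2: 0xF9
After XOR with byte 0xC9: 0x30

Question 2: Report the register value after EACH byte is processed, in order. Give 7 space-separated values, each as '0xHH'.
0xF9 0x90 0x61 0xD3 0x07 0x10 0xF7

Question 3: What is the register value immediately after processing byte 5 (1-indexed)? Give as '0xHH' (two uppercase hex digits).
Answer: 0x07

Derivation:
After byte 1 (0x90): reg=0xF9
After byte 2 (0xC9): reg=0x90
After byte 3 (0xEA): reg=0x61
After byte 4 (0xFF): reg=0xD3
After byte 5 (0xD2): reg=0x07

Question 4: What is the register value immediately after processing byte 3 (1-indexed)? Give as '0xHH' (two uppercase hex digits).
After byte 1 (0x90): reg=0xF9
After byte 2 (0xC9): reg=0x90
After byte 3 (0xEA): reg=0x61

Answer: 0x61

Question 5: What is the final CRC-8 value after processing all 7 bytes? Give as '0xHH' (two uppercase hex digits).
Answer: 0xF7

Derivation:
After byte 1 (0x90): reg=0xF9
After byte 2 (0xC9): reg=0x90
After byte 3 (0xEA): reg=0x61
After byte 4 (0xFF): reg=0xD3
After byte 5 (0xD2): reg=0x07
After byte 6 (0xB4): reg=0x10
After byte 7 (0x82): reg=0xF7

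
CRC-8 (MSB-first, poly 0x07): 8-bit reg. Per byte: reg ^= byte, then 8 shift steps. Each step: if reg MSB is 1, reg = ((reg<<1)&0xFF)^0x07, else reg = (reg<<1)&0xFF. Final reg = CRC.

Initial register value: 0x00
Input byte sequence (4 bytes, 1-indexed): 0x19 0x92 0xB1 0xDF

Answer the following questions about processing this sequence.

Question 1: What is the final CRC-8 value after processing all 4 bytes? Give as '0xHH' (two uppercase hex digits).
Answer: 0xF7

Derivation:
After byte 1 (0x19): reg=0x4F
After byte 2 (0x92): reg=0x1D
After byte 3 (0xB1): reg=0x4D
After byte 4 (0xDF): reg=0xF7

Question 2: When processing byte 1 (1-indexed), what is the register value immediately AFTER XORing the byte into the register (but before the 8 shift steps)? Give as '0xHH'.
Register before byte 1: 0x00
Byte 1: 0x19
0x00 XOR 0x19 = 0x19

Answer: 0x19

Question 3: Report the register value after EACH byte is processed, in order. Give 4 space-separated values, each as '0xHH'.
0x4F 0x1D 0x4D 0xF7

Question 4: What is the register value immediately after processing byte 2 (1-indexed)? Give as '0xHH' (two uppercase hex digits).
Answer: 0x1D

Derivation:
After byte 1 (0x19): reg=0x4F
After byte 2 (0x92): reg=0x1D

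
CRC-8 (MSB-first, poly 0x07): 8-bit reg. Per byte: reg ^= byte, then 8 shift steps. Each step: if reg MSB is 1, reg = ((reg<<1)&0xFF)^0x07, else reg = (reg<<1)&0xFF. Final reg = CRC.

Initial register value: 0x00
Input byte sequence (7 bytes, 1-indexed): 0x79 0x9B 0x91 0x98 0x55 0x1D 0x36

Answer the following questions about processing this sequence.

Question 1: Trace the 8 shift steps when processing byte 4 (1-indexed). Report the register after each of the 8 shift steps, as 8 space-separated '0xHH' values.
After byte 1 (0x79): reg=0x68
After byte 2 (0x9B): reg=0xD7
After byte 3 (0x91): reg=0xD5
Register before byte 4: 0xD5
After XOR with byte 0x98: 0x4D

Answer: 0x9A 0x33 0x66 0xCC 0x9F 0x39 0x72 0xE4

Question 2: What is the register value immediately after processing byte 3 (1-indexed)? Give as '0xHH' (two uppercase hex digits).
Answer: 0xD5

Derivation:
After byte 1 (0x79): reg=0x68
After byte 2 (0x9B): reg=0xD7
After byte 3 (0x91): reg=0xD5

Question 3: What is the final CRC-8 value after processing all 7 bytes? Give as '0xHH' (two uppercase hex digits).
Answer: 0xBD

Derivation:
After byte 1 (0x79): reg=0x68
After byte 2 (0x9B): reg=0xD7
After byte 3 (0x91): reg=0xD5
After byte 4 (0x98): reg=0xE4
After byte 5 (0x55): reg=0x1E
After byte 6 (0x1D): reg=0x09
After byte 7 (0x36): reg=0xBD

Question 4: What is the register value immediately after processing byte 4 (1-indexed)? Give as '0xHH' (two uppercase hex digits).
Answer: 0xE4

Derivation:
After byte 1 (0x79): reg=0x68
After byte 2 (0x9B): reg=0xD7
After byte 3 (0x91): reg=0xD5
After byte 4 (0x98): reg=0xE4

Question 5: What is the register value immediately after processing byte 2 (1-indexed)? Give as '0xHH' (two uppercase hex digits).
Answer: 0xD7

Derivation:
After byte 1 (0x79): reg=0x68
After byte 2 (0x9B): reg=0xD7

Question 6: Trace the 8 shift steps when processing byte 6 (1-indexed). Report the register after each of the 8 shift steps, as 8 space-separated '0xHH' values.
After byte 1 (0x79): reg=0x68
After byte 2 (0x9B): reg=0xD7
After byte 3 (0x91): reg=0xD5
After byte 4 (0x98): reg=0xE4
After byte 5 (0x55): reg=0x1E
Register before byte 6: 0x1E
After XOR with byte 0x1D: 0x03

Answer: 0x06 0x0C 0x18 0x30 0x60 0xC0 0x87 0x09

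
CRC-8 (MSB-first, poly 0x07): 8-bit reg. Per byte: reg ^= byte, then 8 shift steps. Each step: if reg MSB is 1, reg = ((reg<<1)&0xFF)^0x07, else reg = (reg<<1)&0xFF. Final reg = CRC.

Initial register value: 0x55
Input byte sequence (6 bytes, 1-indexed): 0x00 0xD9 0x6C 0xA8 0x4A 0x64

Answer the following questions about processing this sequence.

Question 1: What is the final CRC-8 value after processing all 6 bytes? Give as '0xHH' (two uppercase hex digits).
After byte 1 (0x00): reg=0xAC
After byte 2 (0xD9): reg=0x4C
After byte 3 (0x6C): reg=0xE0
After byte 4 (0xA8): reg=0xFF
After byte 5 (0x4A): reg=0x02
After byte 6 (0x64): reg=0x35

Answer: 0x35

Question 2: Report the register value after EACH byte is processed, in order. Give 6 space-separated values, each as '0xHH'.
0xAC 0x4C 0xE0 0xFF 0x02 0x35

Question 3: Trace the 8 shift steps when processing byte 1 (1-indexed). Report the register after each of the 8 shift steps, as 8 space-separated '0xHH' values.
Register before byte 1: 0x55
After XOR with byte 0x00: 0x55

Answer: 0xAA 0x53 0xA6 0x4B 0x96 0x2B 0x56 0xAC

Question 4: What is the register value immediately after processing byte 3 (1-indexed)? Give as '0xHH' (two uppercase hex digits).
After byte 1 (0x00): reg=0xAC
After byte 2 (0xD9): reg=0x4C
After byte 3 (0x6C): reg=0xE0

Answer: 0xE0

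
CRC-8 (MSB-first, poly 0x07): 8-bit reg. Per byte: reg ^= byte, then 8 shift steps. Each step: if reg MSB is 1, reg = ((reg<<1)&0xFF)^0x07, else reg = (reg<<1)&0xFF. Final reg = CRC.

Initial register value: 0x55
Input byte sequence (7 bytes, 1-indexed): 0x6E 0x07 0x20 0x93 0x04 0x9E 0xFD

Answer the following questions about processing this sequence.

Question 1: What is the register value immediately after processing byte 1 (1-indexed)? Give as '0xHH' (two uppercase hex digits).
Answer: 0xA1

Derivation:
After byte 1 (0x6E): reg=0xA1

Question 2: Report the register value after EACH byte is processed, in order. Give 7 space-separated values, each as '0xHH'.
0xA1 0x7B 0x86 0x6B 0x0A 0xE5 0x48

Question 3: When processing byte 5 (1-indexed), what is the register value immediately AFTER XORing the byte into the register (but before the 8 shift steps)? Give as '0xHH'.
Answer: 0x6F

Derivation:
Register before byte 5: 0x6B
Byte 5: 0x04
0x6B XOR 0x04 = 0x6F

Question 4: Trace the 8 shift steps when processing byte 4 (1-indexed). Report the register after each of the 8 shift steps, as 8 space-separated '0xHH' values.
After byte 1 (0x6E): reg=0xA1
After byte 2 (0x07): reg=0x7B
After byte 3 (0x20): reg=0x86
Register before byte 4: 0x86
After XOR with byte 0x93: 0x15

Answer: 0x2A 0x54 0xA8 0x57 0xAE 0x5B 0xB6 0x6B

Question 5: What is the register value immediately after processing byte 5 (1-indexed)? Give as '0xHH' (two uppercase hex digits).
Answer: 0x0A

Derivation:
After byte 1 (0x6E): reg=0xA1
After byte 2 (0x07): reg=0x7B
After byte 3 (0x20): reg=0x86
After byte 4 (0x93): reg=0x6B
After byte 5 (0x04): reg=0x0A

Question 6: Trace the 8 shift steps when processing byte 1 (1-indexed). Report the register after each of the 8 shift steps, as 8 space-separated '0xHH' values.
Answer: 0x76 0xEC 0xDF 0xB9 0x75 0xEA 0xD3 0xA1

Derivation:
Register before byte 1: 0x55
After XOR with byte 0x6E: 0x3B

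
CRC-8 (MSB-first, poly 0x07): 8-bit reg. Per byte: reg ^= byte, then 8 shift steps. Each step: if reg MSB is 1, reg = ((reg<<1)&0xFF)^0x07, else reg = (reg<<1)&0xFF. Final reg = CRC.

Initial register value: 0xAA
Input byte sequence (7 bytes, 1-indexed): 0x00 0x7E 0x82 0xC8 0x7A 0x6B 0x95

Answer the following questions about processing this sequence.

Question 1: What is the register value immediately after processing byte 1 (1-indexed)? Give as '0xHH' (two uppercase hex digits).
Answer: 0x5F

Derivation:
After byte 1 (0x00): reg=0x5F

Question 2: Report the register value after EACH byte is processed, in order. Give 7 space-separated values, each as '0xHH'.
0x5F 0xE7 0x3C 0xC2 0x21 0xF1 0x3B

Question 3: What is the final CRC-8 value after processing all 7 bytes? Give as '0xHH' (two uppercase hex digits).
Answer: 0x3B

Derivation:
After byte 1 (0x00): reg=0x5F
After byte 2 (0x7E): reg=0xE7
After byte 3 (0x82): reg=0x3C
After byte 4 (0xC8): reg=0xC2
After byte 5 (0x7A): reg=0x21
After byte 6 (0x6B): reg=0xF1
After byte 7 (0x95): reg=0x3B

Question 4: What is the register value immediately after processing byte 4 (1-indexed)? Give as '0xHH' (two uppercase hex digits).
After byte 1 (0x00): reg=0x5F
After byte 2 (0x7E): reg=0xE7
After byte 3 (0x82): reg=0x3C
After byte 4 (0xC8): reg=0xC2

Answer: 0xC2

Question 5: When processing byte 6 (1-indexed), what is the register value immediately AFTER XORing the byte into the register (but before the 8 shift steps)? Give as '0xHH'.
Answer: 0x4A

Derivation:
Register before byte 6: 0x21
Byte 6: 0x6B
0x21 XOR 0x6B = 0x4A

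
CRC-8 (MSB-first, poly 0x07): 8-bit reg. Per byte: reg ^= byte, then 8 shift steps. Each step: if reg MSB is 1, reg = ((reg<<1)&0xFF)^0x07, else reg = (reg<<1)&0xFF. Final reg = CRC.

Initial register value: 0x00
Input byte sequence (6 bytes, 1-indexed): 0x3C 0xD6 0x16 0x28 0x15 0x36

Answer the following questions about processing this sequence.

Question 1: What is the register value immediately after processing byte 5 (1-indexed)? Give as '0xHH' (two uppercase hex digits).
Answer: 0xCB

Derivation:
After byte 1 (0x3C): reg=0xB4
After byte 2 (0xD6): reg=0x29
After byte 3 (0x16): reg=0xBD
After byte 4 (0x28): reg=0xE2
After byte 5 (0x15): reg=0xCB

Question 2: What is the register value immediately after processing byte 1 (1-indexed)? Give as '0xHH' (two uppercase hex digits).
Answer: 0xB4

Derivation:
After byte 1 (0x3C): reg=0xB4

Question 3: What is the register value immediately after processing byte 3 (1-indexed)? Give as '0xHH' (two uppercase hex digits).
Answer: 0xBD

Derivation:
After byte 1 (0x3C): reg=0xB4
After byte 2 (0xD6): reg=0x29
After byte 3 (0x16): reg=0xBD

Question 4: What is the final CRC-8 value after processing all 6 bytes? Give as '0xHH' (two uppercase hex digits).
After byte 1 (0x3C): reg=0xB4
After byte 2 (0xD6): reg=0x29
After byte 3 (0x16): reg=0xBD
After byte 4 (0x28): reg=0xE2
After byte 5 (0x15): reg=0xCB
After byte 6 (0x36): reg=0xFD

Answer: 0xFD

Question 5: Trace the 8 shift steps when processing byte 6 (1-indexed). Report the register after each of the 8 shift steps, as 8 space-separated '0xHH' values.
After byte 1 (0x3C): reg=0xB4
After byte 2 (0xD6): reg=0x29
After byte 3 (0x16): reg=0xBD
After byte 4 (0x28): reg=0xE2
After byte 5 (0x15): reg=0xCB
Register before byte 6: 0xCB
After XOR with byte 0x36: 0xFD

Answer: 0xFD 0xFD 0xFD 0xFD 0xFD 0xFD 0xFD 0xFD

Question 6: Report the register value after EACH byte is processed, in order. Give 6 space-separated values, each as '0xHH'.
0xB4 0x29 0xBD 0xE2 0xCB 0xFD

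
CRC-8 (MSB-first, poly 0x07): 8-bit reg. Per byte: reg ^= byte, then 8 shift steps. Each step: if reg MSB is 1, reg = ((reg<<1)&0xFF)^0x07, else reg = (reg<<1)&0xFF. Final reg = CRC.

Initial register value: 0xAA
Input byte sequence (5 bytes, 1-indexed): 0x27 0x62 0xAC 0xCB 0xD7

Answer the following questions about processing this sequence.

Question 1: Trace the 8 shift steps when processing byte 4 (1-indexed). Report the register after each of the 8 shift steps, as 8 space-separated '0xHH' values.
After byte 1 (0x27): reg=0xAA
After byte 2 (0x62): reg=0x76
After byte 3 (0xAC): reg=0x08
Register before byte 4: 0x08
After XOR with byte 0xCB: 0xC3

Answer: 0x81 0x05 0x0A 0x14 0x28 0x50 0xA0 0x47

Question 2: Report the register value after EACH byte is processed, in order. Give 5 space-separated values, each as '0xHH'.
0xAA 0x76 0x08 0x47 0xF9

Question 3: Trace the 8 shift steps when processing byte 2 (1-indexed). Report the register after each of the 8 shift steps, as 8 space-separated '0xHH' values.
After byte 1 (0x27): reg=0xAA
Register before byte 2: 0xAA
After XOR with byte 0x62: 0xC8

Answer: 0x97 0x29 0x52 0xA4 0x4F 0x9E 0x3B 0x76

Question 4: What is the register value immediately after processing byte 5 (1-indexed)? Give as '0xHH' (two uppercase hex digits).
Answer: 0xF9

Derivation:
After byte 1 (0x27): reg=0xAA
After byte 2 (0x62): reg=0x76
After byte 3 (0xAC): reg=0x08
After byte 4 (0xCB): reg=0x47
After byte 5 (0xD7): reg=0xF9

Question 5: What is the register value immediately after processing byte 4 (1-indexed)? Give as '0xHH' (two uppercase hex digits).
After byte 1 (0x27): reg=0xAA
After byte 2 (0x62): reg=0x76
After byte 3 (0xAC): reg=0x08
After byte 4 (0xCB): reg=0x47

Answer: 0x47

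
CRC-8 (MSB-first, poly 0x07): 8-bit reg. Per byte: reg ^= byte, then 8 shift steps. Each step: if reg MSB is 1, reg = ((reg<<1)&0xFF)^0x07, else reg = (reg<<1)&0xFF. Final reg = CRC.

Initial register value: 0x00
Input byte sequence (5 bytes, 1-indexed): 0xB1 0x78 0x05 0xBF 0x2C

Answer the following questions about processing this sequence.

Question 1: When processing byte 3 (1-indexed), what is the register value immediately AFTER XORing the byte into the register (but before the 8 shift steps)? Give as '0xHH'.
Register before byte 3: 0x35
Byte 3: 0x05
0x35 XOR 0x05 = 0x30

Answer: 0x30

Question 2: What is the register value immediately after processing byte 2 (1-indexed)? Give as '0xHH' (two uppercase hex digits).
After byte 1 (0xB1): reg=0x1E
After byte 2 (0x78): reg=0x35

Answer: 0x35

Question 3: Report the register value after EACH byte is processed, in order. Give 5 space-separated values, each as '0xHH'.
0x1E 0x35 0x90 0xCD 0xA9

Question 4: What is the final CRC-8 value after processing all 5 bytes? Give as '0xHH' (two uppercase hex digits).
Answer: 0xA9

Derivation:
After byte 1 (0xB1): reg=0x1E
After byte 2 (0x78): reg=0x35
After byte 3 (0x05): reg=0x90
After byte 4 (0xBF): reg=0xCD
After byte 5 (0x2C): reg=0xA9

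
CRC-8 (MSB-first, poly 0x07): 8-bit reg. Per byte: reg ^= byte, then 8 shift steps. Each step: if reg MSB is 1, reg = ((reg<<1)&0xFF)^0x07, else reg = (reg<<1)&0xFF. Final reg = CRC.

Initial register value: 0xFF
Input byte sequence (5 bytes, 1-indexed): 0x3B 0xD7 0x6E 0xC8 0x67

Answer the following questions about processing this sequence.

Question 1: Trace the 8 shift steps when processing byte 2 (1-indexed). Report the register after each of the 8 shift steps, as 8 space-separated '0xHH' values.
After byte 1 (0x3B): reg=0x52
Register before byte 2: 0x52
After XOR with byte 0xD7: 0x85

Answer: 0x0D 0x1A 0x34 0x68 0xD0 0xA7 0x49 0x92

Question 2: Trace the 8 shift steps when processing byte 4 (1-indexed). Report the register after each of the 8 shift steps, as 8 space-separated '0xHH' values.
After byte 1 (0x3B): reg=0x52
After byte 2 (0xD7): reg=0x92
After byte 3 (0x6E): reg=0xFA
Register before byte 4: 0xFA
After XOR with byte 0xC8: 0x32

Answer: 0x64 0xC8 0x97 0x29 0x52 0xA4 0x4F 0x9E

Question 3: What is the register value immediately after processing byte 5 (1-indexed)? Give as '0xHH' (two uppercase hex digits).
Answer: 0xE1

Derivation:
After byte 1 (0x3B): reg=0x52
After byte 2 (0xD7): reg=0x92
After byte 3 (0x6E): reg=0xFA
After byte 4 (0xC8): reg=0x9E
After byte 5 (0x67): reg=0xE1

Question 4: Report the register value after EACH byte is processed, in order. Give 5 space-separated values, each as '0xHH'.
0x52 0x92 0xFA 0x9E 0xE1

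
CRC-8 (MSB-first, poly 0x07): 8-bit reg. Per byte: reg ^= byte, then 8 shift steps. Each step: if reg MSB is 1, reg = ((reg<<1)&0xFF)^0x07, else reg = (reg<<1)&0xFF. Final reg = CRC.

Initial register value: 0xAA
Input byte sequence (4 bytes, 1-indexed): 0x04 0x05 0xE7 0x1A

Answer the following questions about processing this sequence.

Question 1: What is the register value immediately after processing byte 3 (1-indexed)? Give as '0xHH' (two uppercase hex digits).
After byte 1 (0x04): reg=0x43
After byte 2 (0x05): reg=0xD5
After byte 3 (0xE7): reg=0x9E

Answer: 0x9E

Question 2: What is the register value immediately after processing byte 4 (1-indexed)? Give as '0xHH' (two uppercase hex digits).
Answer: 0x95

Derivation:
After byte 1 (0x04): reg=0x43
After byte 2 (0x05): reg=0xD5
After byte 3 (0xE7): reg=0x9E
After byte 4 (0x1A): reg=0x95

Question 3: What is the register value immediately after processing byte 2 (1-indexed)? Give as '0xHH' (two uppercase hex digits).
After byte 1 (0x04): reg=0x43
After byte 2 (0x05): reg=0xD5

Answer: 0xD5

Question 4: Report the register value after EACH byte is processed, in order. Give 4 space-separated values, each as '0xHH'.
0x43 0xD5 0x9E 0x95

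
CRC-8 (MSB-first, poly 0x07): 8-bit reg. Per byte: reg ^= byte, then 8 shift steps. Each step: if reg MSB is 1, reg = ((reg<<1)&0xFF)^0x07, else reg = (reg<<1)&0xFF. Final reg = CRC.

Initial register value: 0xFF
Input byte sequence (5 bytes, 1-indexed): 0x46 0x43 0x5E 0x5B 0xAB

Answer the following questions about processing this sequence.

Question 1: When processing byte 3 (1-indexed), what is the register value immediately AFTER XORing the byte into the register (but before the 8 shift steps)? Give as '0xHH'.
Answer: 0x62

Derivation:
Register before byte 3: 0x3C
Byte 3: 0x5E
0x3C XOR 0x5E = 0x62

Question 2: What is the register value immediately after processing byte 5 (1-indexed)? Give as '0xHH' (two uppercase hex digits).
Answer: 0xD0

Derivation:
After byte 1 (0x46): reg=0x26
After byte 2 (0x43): reg=0x3C
After byte 3 (0x5E): reg=0x29
After byte 4 (0x5B): reg=0x59
After byte 5 (0xAB): reg=0xD0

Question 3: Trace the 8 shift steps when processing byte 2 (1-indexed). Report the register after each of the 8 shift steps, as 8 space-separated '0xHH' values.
After byte 1 (0x46): reg=0x26
Register before byte 2: 0x26
After XOR with byte 0x43: 0x65

Answer: 0xCA 0x93 0x21 0x42 0x84 0x0F 0x1E 0x3C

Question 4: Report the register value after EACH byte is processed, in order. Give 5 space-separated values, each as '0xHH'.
0x26 0x3C 0x29 0x59 0xD0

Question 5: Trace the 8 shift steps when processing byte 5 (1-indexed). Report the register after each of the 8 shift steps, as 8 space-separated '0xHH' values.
Answer: 0xE3 0xC1 0x85 0x0D 0x1A 0x34 0x68 0xD0

Derivation:
After byte 1 (0x46): reg=0x26
After byte 2 (0x43): reg=0x3C
After byte 3 (0x5E): reg=0x29
After byte 4 (0x5B): reg=0x59
Register before byte 5: 0x59
After XOR with byte 0xAB: 0xF2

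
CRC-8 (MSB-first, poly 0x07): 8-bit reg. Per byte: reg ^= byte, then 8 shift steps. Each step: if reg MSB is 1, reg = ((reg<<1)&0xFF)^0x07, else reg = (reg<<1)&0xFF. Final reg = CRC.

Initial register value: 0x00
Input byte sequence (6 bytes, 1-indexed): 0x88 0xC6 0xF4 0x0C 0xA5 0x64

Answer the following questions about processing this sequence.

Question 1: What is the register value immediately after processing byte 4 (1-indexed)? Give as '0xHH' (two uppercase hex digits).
Answer: 0x15

Derivation:
After byte 1 (0x88): reg=0xB1
After byte 2 (0xC6): reg=0x42
After byte 3 (0xF4): reg=0x0B
After byte 4 (0x0C): reg=0x15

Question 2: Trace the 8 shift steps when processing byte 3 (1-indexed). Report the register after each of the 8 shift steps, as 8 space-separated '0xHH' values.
Answer: 0x6B 0xD6 0xAB 0x51 0xA2 0x43 0x86 0x0B

Derivation:
After byte 1 (0x88): reg=0xB1
After byte 2 (0xC6): reg=0x42
Register before byte 3: 0x42
After XOR with byte 0xF4: 0xB6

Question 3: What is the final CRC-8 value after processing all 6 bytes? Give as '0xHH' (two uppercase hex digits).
After byte 1 (0x88): reg=0xB1
After byte 2 (0xC6): reg=0x42
After byte 3 (0xF4): reg=0x0B
After byte 4 (0x0C): reg=0x15
After byte 5 (0xA5): reg=0x19
After byte 6 (0x64): reg=0x74

Answer: 0x74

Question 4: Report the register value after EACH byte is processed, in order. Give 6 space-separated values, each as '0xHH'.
0xB1 0x42 0x0B 0x15 0x19 0x74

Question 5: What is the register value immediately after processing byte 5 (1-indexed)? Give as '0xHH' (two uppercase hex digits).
Answer: 0x19

Derivation:
After byte 1 (0x88): reg=0xB1
After byte 2 (0xC6): reg=0x42
After byte 3 (0xF4): reg=0x0B
After byte 4 (0x0C): reg=0x15
After byte 5 (0xA5): reg=0x19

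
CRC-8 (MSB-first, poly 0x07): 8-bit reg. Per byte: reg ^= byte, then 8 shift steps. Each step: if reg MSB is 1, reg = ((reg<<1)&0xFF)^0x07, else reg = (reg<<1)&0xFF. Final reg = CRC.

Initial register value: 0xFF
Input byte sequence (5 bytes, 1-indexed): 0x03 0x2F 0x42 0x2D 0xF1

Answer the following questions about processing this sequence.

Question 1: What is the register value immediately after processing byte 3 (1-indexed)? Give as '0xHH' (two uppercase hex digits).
After byte 1 (0x03): reg=0xFA
After byte 2 (0x2F): reg=0x25
After byte 3 (0x42): reg=0x32

Answer: 0x32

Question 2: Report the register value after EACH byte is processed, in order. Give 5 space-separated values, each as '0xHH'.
0xFA 0x25 0x32 0x5D 0x4D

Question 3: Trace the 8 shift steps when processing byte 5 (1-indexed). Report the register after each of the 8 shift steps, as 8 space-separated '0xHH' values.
Answer: 0x5F 0xBE 0x7B 0xF6 0xEB 0xD1 0xA5 0x4D

Derivation:
After byte 1 (0x03): reg=0xFA
After byte 2 (0x2F): reg=0x25
After byte 3 (0x42): reg=0x32
After byte 4 (0x2D): reg=0x5D
Register before byte 5: 0x5D
After XOR with byte 0xF1: 0xAC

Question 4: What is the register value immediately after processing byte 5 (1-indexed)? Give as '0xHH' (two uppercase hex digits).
Answer: 0x4D

Derivation:
After byte 1 (0x03): reg=0xFA
After byte 2 (0x2F): reg=0x25
After byte 3 (0x42): reg=0x32
After byte 4 (0x2D): reg=0x5D
After byte 5 (0xF1): reg=0x4D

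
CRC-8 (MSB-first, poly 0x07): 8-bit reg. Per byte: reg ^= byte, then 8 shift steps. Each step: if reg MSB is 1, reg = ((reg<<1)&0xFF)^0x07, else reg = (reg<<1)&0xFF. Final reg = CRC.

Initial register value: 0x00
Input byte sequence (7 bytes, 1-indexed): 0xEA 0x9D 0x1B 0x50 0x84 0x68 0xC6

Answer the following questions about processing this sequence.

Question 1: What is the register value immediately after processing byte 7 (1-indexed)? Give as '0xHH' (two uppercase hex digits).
After byte 1 (0xEA): reg=0x98
After byte 2 (0x9D): reg=0x1B
After byte 3 (0x1B): reg=0x00
After byte 4 (0x50): reg=0xB7
After byte 5 (0x84): reg=0x99
After byte 6 (0x68): reg=0xD9
After byte 7 (0xC6): reg=0x5D

Answer: 0x5D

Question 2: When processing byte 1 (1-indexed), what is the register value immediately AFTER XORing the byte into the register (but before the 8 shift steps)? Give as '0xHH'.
Answer: 0xEA

Derivation:
Register before byte 1: 0x00
Byte 1: 0xEA
0x00 XOR 0xEA = 0xEA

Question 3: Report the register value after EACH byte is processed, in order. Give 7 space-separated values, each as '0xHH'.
0x98 0x1B 0x00 0xB7 0x99 0xD9 0x5D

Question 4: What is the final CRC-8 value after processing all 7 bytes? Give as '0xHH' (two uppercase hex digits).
Answer: 0x5D

Derivation:
After byte 1 (0xEA): reg=0x98
After byte 2 (0x9D): reg=0x1B
After byte 3 (0x1B): reg=0x00
After byte 4 (0x50): reg=0xB7
After byte 5 (0x84): reg=0x99
After byte 6 (0x68): reg=0xD9
After byte 7 (0xC6): reg=0x5D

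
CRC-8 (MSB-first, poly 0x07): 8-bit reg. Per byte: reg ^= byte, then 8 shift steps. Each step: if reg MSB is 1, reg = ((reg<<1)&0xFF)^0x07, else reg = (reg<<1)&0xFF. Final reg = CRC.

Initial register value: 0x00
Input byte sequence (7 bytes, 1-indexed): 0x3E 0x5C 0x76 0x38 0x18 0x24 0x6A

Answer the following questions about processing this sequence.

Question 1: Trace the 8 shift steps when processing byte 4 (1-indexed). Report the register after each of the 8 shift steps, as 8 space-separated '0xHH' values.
After byte 1 (0x3E): reg=0xBA
After byte 2 (0x5C): reg=0xBC
After byte 3 (0x76): reg=0x78
Register before byte 4: 0x78
After XOR with byte 0x38: 0x40

Answer: 0x80 0x07 0x0E 0x1C 0x38 0x70 0xE0 0xC7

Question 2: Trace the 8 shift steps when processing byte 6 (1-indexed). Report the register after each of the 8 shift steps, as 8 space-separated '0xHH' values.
Answer: 0x6E 0xDC 0xBF 0x79 0xF2 0xE3 0xC1 0x85

Derivation:
After byte 1 (0x3E): reg=0xBA
After byte 2 (0x5C): reg=0xBC
After byte 3 (0x76): reg=0x78
After byte 4 (0x38): reg=0xC7
After byte 5 (0x18): reg=0x13
Register before byte 6: 0x13
After XOR with byte 0x24: 0x37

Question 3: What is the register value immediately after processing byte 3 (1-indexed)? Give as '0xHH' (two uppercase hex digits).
After byte 1 (0x3E): reg=0xBA
After byte 2 (0x5C): reg=0xBC
After byte 3 (0x76): reg=0x78

Answer: 0x78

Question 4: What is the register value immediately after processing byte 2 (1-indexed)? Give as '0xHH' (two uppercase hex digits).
After byte 1 (0x3E): reg=0xBA
After byte 2 (0x5C): reg=0xBC

Answer: 0xBC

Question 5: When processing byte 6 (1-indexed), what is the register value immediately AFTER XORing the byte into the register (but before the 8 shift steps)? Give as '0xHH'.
Register before byte 6: 0x13
Byte 6: 0x24
0x13 XOR 0x24 = 0x37

Answer: 0x37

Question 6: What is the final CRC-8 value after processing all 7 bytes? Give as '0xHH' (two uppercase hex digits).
After byte 1 (0x3E): reg=0xBA
After byte 2 (0x5C): reg=0xBC
After byte 3 (0x76): reg=0x78
After byte 4 (0x38): reg=0xC7
After byte 5 (0x18): reg=0x13
After byte 6 (0x24): reg=0x85
After byte 7 (0x6A): reg=0x83

Answer: 0x83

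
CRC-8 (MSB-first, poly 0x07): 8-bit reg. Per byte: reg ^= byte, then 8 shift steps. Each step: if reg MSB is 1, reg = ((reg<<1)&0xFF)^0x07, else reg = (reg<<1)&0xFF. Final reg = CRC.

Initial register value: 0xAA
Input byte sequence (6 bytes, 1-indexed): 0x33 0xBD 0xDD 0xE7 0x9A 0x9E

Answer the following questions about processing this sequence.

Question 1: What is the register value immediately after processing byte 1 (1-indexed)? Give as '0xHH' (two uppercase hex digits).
Answer: 0xC6

Derivation:
After byte 1 (0x33): reg=0xC6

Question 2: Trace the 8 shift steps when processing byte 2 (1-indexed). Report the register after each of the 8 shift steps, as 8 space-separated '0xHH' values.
After byte 1 (0x33): reg=0xC6
Register before byte 2: 0xC6
After XOR with byte 0xBD: 0x7B

Answer: 0xF6 0xEB 0xD1 0xA5 0x4D 0x9A 0x33 0x66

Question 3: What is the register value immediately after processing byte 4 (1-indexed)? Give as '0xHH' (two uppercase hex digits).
After byte 1 (0x33): reg=0xC6
After byte 2 (0xBD): reg=0x66
After byte 3 (0xDD): reg=0x28
After byte 4 (0xE7): reg=0x63

Answer: 0x63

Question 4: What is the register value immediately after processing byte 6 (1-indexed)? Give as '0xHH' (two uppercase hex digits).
Answer: 0x7A

Derivation:
After byte 1 (0x33): reg=0xC6
After byte 2 (0xBD): reg=0x66
After byte 3 (0xDD): reg=0x28
After byte 4 (0xE7): reg=0x63
After byte 5 (0x9A): reg=0xE1
After byte 6 (0x9E): reg=0x7A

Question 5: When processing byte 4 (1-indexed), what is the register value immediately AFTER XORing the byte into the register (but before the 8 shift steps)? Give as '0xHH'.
Answer: 0xCF

Derivation:
Register before byte 4: 0x28
Byte 4: 0xE7
0x28 XOR 0xE7 = 0xCF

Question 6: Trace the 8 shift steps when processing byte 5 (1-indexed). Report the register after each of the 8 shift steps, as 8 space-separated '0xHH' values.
After byte 1 (0x33): reg=0xC6
After byte 2 (0xBD): reg=0x66
After byte 3 (0xDD): reg=0x28
After byte 4 (0xE7): reg=0x63
Register before byte 5: 0x63
After XOR with byte 0x9A: 0xF9

Answer: 0xF5 0xED 0xDD 0xBD 0x7D 0xFA 0xF3 0xE1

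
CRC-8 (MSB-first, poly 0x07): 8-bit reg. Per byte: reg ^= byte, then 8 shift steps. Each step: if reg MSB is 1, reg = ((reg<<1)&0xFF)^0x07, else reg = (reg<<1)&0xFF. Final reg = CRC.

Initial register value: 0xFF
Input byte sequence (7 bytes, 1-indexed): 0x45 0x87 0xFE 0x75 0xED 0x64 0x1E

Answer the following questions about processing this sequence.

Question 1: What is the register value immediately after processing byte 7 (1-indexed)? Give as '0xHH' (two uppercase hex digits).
After byte 1 (0x45): reg=0x2F
After byte 2 (0x87): reg=0x51
After byte 3 (0xFE): reg=0x44
After byte 4 (0x75): reg=0x97
After byte 5 (0xED): reg=0x61
After byte 6 (0x64): reg=0x1B
After byte 7 (0x1E): reg=0x1B

Answer: 0x1B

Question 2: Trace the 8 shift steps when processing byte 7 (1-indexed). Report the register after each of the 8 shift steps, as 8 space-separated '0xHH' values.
Answer: 0x0A 0x14 0x28 0x50 0xA0 0x47 0x8E 0x1B

Derivation:
After byte 1 (0x45): reg=0x2F
After byte 2 (0x87): reg=0x51
After byte 3 (0xFE): reg=0x44
After byte 4 (0x75): reg=0x97
After byte 5 (0xED): reg=0x61
After byte 6 (0x64): reg=0x1B
Register before byte 7: 0x1B
After XOR with byte 0x1E: 0x05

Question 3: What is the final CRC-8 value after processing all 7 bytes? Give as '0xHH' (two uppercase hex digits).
Answer: 0x1B

Derivation:
After byte 1 (0x45): reg=0x2F
After byte 2 (0x87): reg=0x51
After byte 3 (0xFE): reg=0x44
After byte 4 (0x75): reg=0x97
After byte 5 (0xED): reg=0x61
After byte 6 (0x64): reg=0x1B
After byte 7 (0x1E): reg=0x1B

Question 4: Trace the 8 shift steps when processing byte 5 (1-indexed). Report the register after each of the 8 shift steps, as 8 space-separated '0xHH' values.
After byte 1 (0x45): reg=0x2F
After byte 2 (0x87): reg=0x51
After byte 3 (0xFE): reg=0x44
After byte 4 (0x75): reg=0x97
Register before byte 5: 0x97
After XOR with byte 0xED: 0x7A

Answer: 0xF4 0xEF 0xD9 0xB5 0x6D 0xDA 0xB3 0x61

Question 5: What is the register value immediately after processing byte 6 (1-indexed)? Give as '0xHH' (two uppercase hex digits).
Answer: 0x1B

Derivation:
After byte 1 (0x45): reg=0x2F
After byte 2 (0x87): reg=0x51
After byte 3 (0xFE): reg=0x44
After byte 4 (0x75): reg=0x97
After byte 5 (0xED): reg=0x61
After byte 6 (0x64): reg=0x1B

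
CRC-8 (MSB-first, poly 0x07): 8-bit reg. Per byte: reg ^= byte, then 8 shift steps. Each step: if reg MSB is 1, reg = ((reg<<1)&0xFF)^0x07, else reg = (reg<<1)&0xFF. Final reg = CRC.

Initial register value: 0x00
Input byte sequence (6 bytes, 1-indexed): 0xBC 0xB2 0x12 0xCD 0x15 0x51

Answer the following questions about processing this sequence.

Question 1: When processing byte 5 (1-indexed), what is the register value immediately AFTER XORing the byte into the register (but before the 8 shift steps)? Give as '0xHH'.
Register before byte 5: 0x5C
Byte 5: 0x15
0x5C XOR 0x15 = 0x49

Answer: 0x49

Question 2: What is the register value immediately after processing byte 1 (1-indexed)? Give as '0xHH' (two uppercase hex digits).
After byte 1 (0xBC): reg=0x3D

Answer: 0x3D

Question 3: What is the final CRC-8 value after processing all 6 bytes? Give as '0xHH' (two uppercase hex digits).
After byte 1 (0xBC): reg=0x3D
After byte 2 (0xB2): reg=0xA4
After byte 3 (0x12): reg=0x0B
After byte 4 (0xCD): reg=0x5C
After byte 5 (0x15): reg=0xF8
After byte 6 (0x51): reg=0x56

Answer: 0x56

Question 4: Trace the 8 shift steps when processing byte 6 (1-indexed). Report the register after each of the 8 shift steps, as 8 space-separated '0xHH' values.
Answer: 0x55 0xAA 0x53 0xA6 0x4B 0x96 0x2B 0x56

Derivation:
After byte 1 (0xBC): reg=0x3D
After byte 2 (0xB2): reg=0xA4
After byte 3 (0x12): reg=0x0B
After byte 4 (0xCD): reg=0x5C
After byte 5 (0x15): reg=0xF8
Register before byte 6: 0xF8
After XOR with byte 0x51: 0xA9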